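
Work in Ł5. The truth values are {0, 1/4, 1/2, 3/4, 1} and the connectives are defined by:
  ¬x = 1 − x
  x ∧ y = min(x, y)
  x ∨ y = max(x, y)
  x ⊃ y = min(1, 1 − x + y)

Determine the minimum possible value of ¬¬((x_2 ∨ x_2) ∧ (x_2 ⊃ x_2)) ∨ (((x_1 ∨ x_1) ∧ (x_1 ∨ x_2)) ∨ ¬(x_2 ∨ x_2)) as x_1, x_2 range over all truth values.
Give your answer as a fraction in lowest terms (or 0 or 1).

Take x_1 = 0, x_2 = 1/2:
x_2 ∨ x_2 = 1/2 ∨ 1/2 = 1/2
x_2 ⊃ x_2 = 1/2 ⊃ 1/2 = 1
(x_2 ∨ x_2) ∧ (x_2 ⊃ x_2) = 1/2 ∧ 1 = 1/2
¬((x_2 ∨ x_2) ∧ (x_2 ⊃ x_2)) = ¬1/2 = 1/2
¬¬((x_2 ∨ x_2) ∧ (x_2 ⊃ x_2)) = ¬1/2 = 1/2
x_1 ∨ x_1 = 0 ∨ 0 = 0
x_1 ∨ x_2 = 0 ∨ 1/2 = 1/2
(x_1 ∨ x_1) ∧ (x_1 ∨ x_2) = 0 ∧ 1/2 = 0
x_2 ∨ x_2 = 1/2 ∨ 1/2 = 1/2
¬(x_2 ∨ x_2) = ¬1/2 = 1/2
((x_1 ∨ x_1) ∧ (x_1 ∨ x_2)) ∨ ¬(x_2 ∨ x_2) = 0 ∨ 1/2 = 1/2
¬¬((x_2 ∨ x_2) ∧ (x_2 ⊃ x_2)) ∨ (((x_1 ∨ x_1) ∧ (x_1 ∨ x_2)) ∨ ¬(x_2 ∨ x_2)) = 1/2 ∨ 1/2 = 1/2
No assignment yields a value below 1/2, so this is the minimum.

1/2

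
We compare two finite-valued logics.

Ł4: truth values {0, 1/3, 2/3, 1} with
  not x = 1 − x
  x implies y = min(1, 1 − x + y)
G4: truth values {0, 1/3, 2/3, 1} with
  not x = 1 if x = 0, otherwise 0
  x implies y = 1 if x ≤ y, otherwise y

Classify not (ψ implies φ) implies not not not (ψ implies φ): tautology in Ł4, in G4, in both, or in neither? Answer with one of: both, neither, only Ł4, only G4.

In Ł4: every assignment gives 1 — tautology.
In G4: every assignment gives 1 — tautology.

both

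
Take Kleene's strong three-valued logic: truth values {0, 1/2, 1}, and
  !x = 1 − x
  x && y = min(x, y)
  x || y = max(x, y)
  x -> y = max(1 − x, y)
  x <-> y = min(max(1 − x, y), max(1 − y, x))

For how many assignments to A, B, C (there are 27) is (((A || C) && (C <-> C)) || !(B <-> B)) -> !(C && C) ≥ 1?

9

value 1: 9 assignments (counts)
value 1/2: 9 assignments
value 0: 9 assignments
So 9 of the 27 assignments meet the threshold.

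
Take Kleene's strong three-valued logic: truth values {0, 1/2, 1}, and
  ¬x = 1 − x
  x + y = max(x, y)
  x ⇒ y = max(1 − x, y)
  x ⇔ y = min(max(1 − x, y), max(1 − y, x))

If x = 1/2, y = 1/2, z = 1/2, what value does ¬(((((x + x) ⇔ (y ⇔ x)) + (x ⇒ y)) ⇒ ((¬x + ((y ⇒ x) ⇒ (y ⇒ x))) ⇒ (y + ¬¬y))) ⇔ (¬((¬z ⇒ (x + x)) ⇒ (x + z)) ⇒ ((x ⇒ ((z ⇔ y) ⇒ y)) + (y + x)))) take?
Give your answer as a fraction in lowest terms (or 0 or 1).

1/2

x + x = 1/2 + 1/2 = 1/2
y ⇔ x = 1/2 ⇔ 1/2 = 1/2
(x + x) ⇔ (y ⇔ x) = 1/2 ⇔ 1/2 = 1/2
x ⇒ y = 1/2 ⇒ 1/2 = 1/2
((x + x) ⇔ (y ⇔ x)) + (x ⇒ y) = 1/2 + 1/2 = 1/2
¬x = ¬1/2 = 1/2
y ⇒ x = 1/2 ⇒ 1/2 = 1/2
y ⇒ x = 1/2 ⇒ 1/2 = 1/2
(y ⇒ x) ⇒ (y ⇒ x) = 1/2 ⇒ 1/2 = 1/2
¬x + ((y ⇒ x) ⇒ (y ⇒ x)) = 1/2 + 1/2 = 1/2
¬y = ¬1/2 = 1/2
¬¬y = ¬1/2 = 1/2
y + ¬¬y = 1/2 + 1/2 = 1/2
(¬x + ((y ⇒ x) ⇒ (y ⇒ x))) ⇒ (y + ¬¬y) = 1/2 ⇒ 1/2 = 1/2
(((x + x) ⇔ (y ⇔ x)) + (x ⇒ y)) ⇒ ((¬x + ((y ⇒ x) ⇒ (y ⇒ x))) ⇒ (y + ¬¬y)) = 1/2 ⇒ 1/2 = 1/2
¬z = ¬1/2 = 1/2
x + x = 1/2 + 1/2 = 1/2
¬z ⇒ (x + x) = 1/2 ⇒ 1/2 = 1/2
x + z = 1/2 + 1/2 = 1/2
(¬z ⇒ (x + x)) ⇒ (x + z) = 1/2 ⇒ 1/2 = 1/2
¬((¬z ⇒ (x + x)) ⇒ (x + z)) = ¬1/2 = 1/2
z ⇔ y = 1/2 ⇔ 1/2 = 1/2
(z ⇔ y) ⇒ y = 1/2 ⇒ 1/2 = 1/2
x ⇒ ((z ⇔ y) ⇒ y) = 1/2 ⇒ 1/2 = 1/2
y + x = 1/2 + 1/2 = 1/2
(x ⇒ ((z ⇔ y) ⇒ y)) + (y + x) = 1/2 + 1/2 = 1/2
¬((¬z ⇒ (x + x)) ⇒ (x + z)) ⇒ ((x ⇒ ((z ⇔ y) ⇒ y)) + (y + x)) = 1/2 ⇒ 1/2 = 1/2
((((x + x) ⇔ (y ⇔ x)) + (x ⇒ y)) ⇒ ((¬x + ((y ⇒ x) ⇒ (y ⇒ x))) ⇒ (y + ¬¬y))) ⇔ (¬((¬z ⇒ (x + x)) ⇒ (x + z)) ⇒ ((x ⇒ ((z ⇔ y) ⇒ y)) + (y + x))) = 1/2 ⇔ 1/2 = 1/2
¬(((((x + x) ⇔ (y ⇔ x)) + (x ⇒ y)) ⇒ ((¬x + ((y ⇒ x) ⇒ (y ⇒ x))) ⇒ (y + ¬¬y))) ⇔ (¬((¬z ⇒ (x + x)) ⇒ (x + z)) ⇒ ((x ⇒ ((z ⇔ y) ⇒ y)) + (y + x)))) = ¬1/2 = 1/2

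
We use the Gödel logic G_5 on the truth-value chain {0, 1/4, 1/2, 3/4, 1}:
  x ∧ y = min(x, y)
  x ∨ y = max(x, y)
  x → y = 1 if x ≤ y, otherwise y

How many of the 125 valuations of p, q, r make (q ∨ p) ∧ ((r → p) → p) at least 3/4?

68

value 1: 35 assignments (counts)
value 3/4: 33 assignments (counts)
value 1/2: 28 assignments
value 1/4: 20 assignments
value 0: 9 assignments
So 68 of the 125 assignments meet the threshold.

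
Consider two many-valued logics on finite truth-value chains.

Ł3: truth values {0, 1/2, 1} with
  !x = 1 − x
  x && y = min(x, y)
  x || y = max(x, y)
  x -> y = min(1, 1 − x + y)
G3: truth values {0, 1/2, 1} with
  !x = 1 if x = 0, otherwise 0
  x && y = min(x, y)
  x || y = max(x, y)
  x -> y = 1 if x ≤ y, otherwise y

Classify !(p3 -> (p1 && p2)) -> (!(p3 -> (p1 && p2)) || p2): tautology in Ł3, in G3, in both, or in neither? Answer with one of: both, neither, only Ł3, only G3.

both

In Ł3: every assignment gives 1 — tautology.
In G3: every assignment gives 1 — tautology.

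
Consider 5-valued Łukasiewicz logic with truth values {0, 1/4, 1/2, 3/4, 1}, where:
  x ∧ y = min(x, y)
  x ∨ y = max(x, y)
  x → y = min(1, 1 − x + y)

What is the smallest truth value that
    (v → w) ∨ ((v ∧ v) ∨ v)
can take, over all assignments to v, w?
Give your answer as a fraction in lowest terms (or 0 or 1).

1/2

Take v = 1/2, w = 0:
v → w = 1/2 → 0 = 1/2
v ∧ v = 1/2 ∧ 1/2 = 1/2
(v ∧ v) ∨ v = 1/2 ∨ 1/2 = 1/2
(v → w) ∨ ((v ∧ v) ∨ v) = 1/2 ∨ 1/2 = 1/2
No assignment yields a value below 1/2, so this is the minimum.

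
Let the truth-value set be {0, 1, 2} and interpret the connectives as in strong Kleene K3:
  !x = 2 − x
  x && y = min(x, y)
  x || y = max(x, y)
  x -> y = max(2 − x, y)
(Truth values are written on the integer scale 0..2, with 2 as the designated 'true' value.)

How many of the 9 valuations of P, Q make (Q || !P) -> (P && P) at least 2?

3

P = 0, Q = 0 ↦ 0  <
P = 0, Q = 1 ↦ 0  <
P = 0, Q = 2 ↦ 0  <
P = 1, Q = 0 ↦ 1  <
P = 1, Q = 1 ↦ 1  <
P = 1, Q = 2 ↦ 1  <
P = 2, Q = 0 ↦ 2  ≥
P = 2, Q = 1 ↦ 2  ≥
P = 2, Q = 2 ↦ 2  ≥
So 3 of the 9 assignments meet the threshold.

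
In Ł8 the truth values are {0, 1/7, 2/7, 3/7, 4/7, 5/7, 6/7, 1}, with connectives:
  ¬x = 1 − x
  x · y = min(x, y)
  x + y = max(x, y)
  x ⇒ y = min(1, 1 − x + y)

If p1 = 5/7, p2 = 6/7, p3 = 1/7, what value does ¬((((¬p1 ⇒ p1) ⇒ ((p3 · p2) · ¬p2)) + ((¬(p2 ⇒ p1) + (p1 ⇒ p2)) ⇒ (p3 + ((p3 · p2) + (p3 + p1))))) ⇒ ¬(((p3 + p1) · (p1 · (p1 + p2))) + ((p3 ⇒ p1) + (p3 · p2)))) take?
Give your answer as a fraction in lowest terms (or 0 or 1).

¬p1 = ¬5/7 = 2/7
¬p1 ⇒ p1 = 2/7 ⇒ 5/7 = 1
p3 · p2 = 1/7 · 6/7 = 1/7
¬p2 = ¬6/7 = 1/7
(p3 · p2) · ¬p2 = 1/7 · 1/7 = 1/7
(¬p1 ⇒ p1) ⇒ ((p3 · p2) · ¬p2) = 1 ⇒ 1/7 = 1/7
p2 ⇒ p1 = 6/7 ⇒ 5/7 = 6/7
¬(p2 ⇒ p1) = ¬6/7 = 1/7
p1 ⇒ p2 = 5/7 ⇒ 6/7 = 1
¬(p2 ⇒ p1) + (p1 ⇒ p2) = 1/7 + 1 = 1
p3 · p2 = 1/7 · 6/7 = 1/7
p3 + p1 = 1/7 + 5/7 = 5/7
(p3 · p2) + (p3 + p1) = 1/7 + 5/7 = 5/7
p3 + ((p3 · p2) + (p3 + p1)) = 1/7 + 5/7 = 5/7
(¬(p2 ⇒ p1) + (p1 ⇒ p2)) ⇒ (p3 + ((p3 · p2) + (p3 + p1))) = 1 ⇒ 5/7 = 5/7
((¬p1 ⇒ p1) ⇒ ((p3 · p2) · ¬p2)) + ((¬(p2 ⇒ p1) + (p1 ⇒ p2)) ⇒ (p3 + ((p3 · p2) + (p3 + p1)))) = 1/7 + 5/7 = 5/7
p3 + p1 = 1/7 + 5/7 = 5/7
p1 + p2 = 5/7 + 6/7 = 6/7
p1 · (p1 + p2) = 5/7 · 6/7 = 5/7
(p3 + p1) · (p1 · (p1 + p2)) = 5/7 · 5/7 = 5/7
p3 ⇒ p1 = 1/7 ⇒ 5/7 = 1
p3 · p2 = 1/7 · 6/7 = 1/7
(p3 ⇒ p1) + (p3 · p2) = 1 + 1/7 = 1
((p3 + p1) · (p1 · (p1 + p2))) + ((p3 ⇒ p1) + (p3 · p2)) = 5/7 + 1 = 1
¬(((p3 + p1) · (p1 · (p1 + p2))) + ((p3 ⇒ p1) + (p3 · p2))) = ¬1 = 0
(((¬p1 ⇒ p1) ⇒ ((p3 · p2) · ¬p2)) + ((¬(p2 ⇒ p1) + (p1 ⇒ p2)) ⇒ (p3 + ((p3 · p2) + (p3 + p1))))) ⇒ ¬(((p3 + p1) · (p1 · (p1 + p2))) + ((p3 ⇒ p1) + (p3 · p2))) = 5/7 ⇒ 0 = 2/7
¬((((¬p1 ⇒ p1) ⇒ ((p3 · p2) · ¬p2)) + ((¬(p2 ⇒ p1) + (p1 ⇒ p2)) ⇒ (p3 + ((p3 · p2) + (p3 + p1))))) ⇒ ¬(((p3 + p1) · (p1 · (p1 + p2))) + ((p3 ⇒ p1) + (p3 · p2)))) = ¬2/7 = 5/7

5/7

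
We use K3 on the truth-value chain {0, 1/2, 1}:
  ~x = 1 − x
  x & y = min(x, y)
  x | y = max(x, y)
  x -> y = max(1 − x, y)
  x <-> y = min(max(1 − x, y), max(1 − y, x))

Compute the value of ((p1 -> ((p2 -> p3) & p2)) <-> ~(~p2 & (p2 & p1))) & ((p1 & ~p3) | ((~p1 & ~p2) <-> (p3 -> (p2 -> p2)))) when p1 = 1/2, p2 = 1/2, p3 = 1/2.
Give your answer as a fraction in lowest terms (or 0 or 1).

p2 -> p3 = 1/2 -> 1/2 = 1/2
(p2 -> p3) & p2 = 1/2 & 1/2 = 1/2
p1 -> ((p2 -> p3) & p2) = 1/2 -> 1/2 = 1/2
~p2 = ~1/2 = 1/2
p2 & p1 = 1/2 & 1/2 = 1/2
~p2 & (p2 & p1) = 1/2 & 1/2 = 1/2
~(~p2 & (p2 & p1)) = ~1/2 = 1/2
(p1 -> ((p2 -> p3) & p2)) <-> ~(~p2 & (p2 & p1)) = 1/2 <-> 1/2 = 1/2
~p3 = ~1/2 = 1/2
p1 & ~p3 = 1/2 & 1/2 = 1/2
~p1 = ~1/2 = 1/2
~p2 = ~1/2 = 1/2
~p1 & ~p2 = 1/2 & 1/2 = 1/2
p2 -> p2 = 1/2 -> 1/2 = 1/2
p3 -> (p2 -> p2) = 1/2 -> 1/2 = 1/2
(~p1 & ~p2) <-> (p3 -> (p2 -> p2)) = 1/2 <-> 1/2 = 1/2
(p1 & ~p3) | ((~p1 & ~p2) <-> (p3 -> (p2 -> p2))) = 1/2 | 1/2 = 1/2
((p1 -> ((p2 -> p3) & p2)) <-> ~(~p2 & (p2 & p1))) & ((p1 & ~p3) | ((~p1 & ~p2) <-> (p3 -> (p2 -> p2)))) = 1/2 & 1/2 = 1/2

1/2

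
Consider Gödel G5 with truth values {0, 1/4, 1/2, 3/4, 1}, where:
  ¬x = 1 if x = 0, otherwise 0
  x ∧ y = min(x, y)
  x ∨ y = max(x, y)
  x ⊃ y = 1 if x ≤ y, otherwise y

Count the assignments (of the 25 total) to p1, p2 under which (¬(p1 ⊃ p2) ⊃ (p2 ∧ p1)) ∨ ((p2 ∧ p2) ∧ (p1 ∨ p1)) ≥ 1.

value 1: 21 assignments (counts)
value 0: 4 assignments
So 21 of the 25 assignments meet the threshold.

21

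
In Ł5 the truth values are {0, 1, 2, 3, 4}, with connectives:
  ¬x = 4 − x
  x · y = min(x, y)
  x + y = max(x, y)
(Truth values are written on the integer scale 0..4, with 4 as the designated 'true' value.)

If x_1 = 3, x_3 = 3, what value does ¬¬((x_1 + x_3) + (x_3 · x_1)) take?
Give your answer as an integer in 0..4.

3

x_1 + x_3 = 3 + 3 = 3
x_3 · x_1 = 3 · 3 = 3
(x_1 + x_3) + (x_3 · x_1) = 3 + 3 = 3
¬((x_1 + x_3) + (x_3 · x_1)) = ¬3 = 1
¬¬((x_1 + x_3) + (x_3 · x_1)) = ¬1 = 3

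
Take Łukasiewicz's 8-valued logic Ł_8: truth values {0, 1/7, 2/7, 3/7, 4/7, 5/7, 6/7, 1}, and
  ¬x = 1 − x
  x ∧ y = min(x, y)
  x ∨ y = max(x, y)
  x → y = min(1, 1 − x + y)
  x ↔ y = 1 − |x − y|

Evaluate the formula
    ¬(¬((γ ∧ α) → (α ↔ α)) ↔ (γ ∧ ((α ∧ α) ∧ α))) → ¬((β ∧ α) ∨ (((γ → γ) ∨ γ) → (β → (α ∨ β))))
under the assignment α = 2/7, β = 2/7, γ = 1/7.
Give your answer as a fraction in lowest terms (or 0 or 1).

6/7

γ ∧ α = 1/7 ∧ 2/7 = 1/7
α ↔ α = 2/7 ↔ 2/7 = 1
(γ ∧ α) → (α ↔ α) = 1/7 → 1 = 1
¬((γ ∧ α) → (α ↔ α)) = ¬1 = 0
α ∧ α = 2/7 ∧ 2/7 = 2/7
(α ∧ α) ∧ α = 2/7 ∧ 2/7 = 2/7
γ ∧ ((α ∧ α) ∧ α) = 1/7 ∧ 2/7 = 1/7
¬((γ ∧ α) → (α ↔ α)) ↔ (γ ∧ ((α ∧ α) ∧ α)) = 0 ↔ 1/7 = 6/7
¬(¬((γ ∧ α) → (α ↔ α)) ↔ (γ ∧ ((α ∧ α) ∧ α))) = ¬6/7 = 1/7
β ∧ α = 2/7 ∧ 2/7 = 2/7
γ → γ = 1/7 → 1/7 = 1
(γ → γ) ∨ γ = 1 ∨ 1/7 = 1
α ∨ β = 2/7 ∨ 2/7 = 2/7
β → (α ∨ β) = 2/7 → 2/7 = 1
((γ → γ) ∨ γ) → (β → (α ∨ β)) = 1 → 1 = 1
(β ∧ α) ∨ (((γ → γ) ∨ γ) → (β → (α ∨ β))) = 2/7 ∨ 1 = 1
¬((β ∧ α) ∨ (((γ → γ) ∨ γ) → (β → (α ∨ β)))) = ¬1 = 0
¬(¬((γ ∧ α) → (α ↔ α)) ↔ (γ ∧ ((α ∧ α) ∧ α))) → ¬((β ∧ α) ∨ (((γ → γ) ∨ γ) → (β → (α ∨ β)))) = 1/7 → 0 = 6/7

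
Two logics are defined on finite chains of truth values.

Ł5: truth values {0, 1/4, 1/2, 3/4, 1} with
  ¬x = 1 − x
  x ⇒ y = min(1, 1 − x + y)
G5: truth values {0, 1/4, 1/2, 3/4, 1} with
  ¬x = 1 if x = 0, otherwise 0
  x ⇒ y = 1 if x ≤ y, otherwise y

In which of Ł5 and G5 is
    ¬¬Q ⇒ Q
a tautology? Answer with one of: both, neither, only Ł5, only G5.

only Ł5

In Ł5: every assignment gives 1 — tautology.
In G5: at Q = 1/4 the value is 1/4 — not a tautology.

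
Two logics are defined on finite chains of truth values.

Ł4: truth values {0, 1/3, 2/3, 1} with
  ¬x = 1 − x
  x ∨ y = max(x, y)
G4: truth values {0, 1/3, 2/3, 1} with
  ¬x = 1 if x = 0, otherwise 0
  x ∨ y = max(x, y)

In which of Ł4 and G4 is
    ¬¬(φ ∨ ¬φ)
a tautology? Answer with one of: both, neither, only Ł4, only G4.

only G4

In Ł4: at φ = 1/3 the value is 2/3 — not a tautology.
In G4: every assignment gives 1 — tautology.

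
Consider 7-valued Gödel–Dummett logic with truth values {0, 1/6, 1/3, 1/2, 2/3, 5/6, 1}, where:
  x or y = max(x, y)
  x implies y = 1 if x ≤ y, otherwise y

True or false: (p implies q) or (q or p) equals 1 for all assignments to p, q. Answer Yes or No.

No

Counterexample: take p = 1/6, q = 0.
p implies q = 1/6 implies 0 = 0
q or p = 0 or 1/6 = 1/6
(p implies q) or (q or p) = 0 or 1/6 = 1/6
This gives 1/6 ≠ 1.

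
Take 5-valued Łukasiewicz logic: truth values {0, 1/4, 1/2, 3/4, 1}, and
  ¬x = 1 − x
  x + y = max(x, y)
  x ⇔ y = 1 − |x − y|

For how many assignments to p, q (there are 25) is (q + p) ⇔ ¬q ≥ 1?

5

value 1: 5 assignments (counts)
value 3/4: 4 assignments
value 1/2: 8 assignments
value 1/4: 2 assignments
value 0: 6 assignments
So 5 of the 25 assignments meet the threshold.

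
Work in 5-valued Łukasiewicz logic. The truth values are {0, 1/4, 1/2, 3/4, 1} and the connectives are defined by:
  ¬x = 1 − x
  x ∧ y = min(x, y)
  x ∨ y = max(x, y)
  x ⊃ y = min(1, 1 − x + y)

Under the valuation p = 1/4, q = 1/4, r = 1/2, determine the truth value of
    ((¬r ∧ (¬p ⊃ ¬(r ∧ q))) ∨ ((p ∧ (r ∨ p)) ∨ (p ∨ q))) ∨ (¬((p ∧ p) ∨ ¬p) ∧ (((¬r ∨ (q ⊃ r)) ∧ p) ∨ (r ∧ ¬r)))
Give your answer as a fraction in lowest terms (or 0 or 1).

1/2

¬r = ¬1/2 = 1/2
¬p = ¬1/4 = 3/4
r ∧ q = 1/2 ∧ 1/4 = 1/4
¬(r ∧ q) = ¬1/4 = 3/4
¬p ⊃ ¬(r ∧ q) = 3/4 ⊃ 3/4 = 1
¬r ∧ (¬p ⊃ ¬(r ∧ q)) = 1/2 ∧ 1 = 1/2
r ∨ p = 1/2 ∨ 1/4 = 1/2
p ∧ (r ∨ p) = 1/4 ∧ 1/2 = 1/4
p ∨ q = 1/4 ∨ 1/4 = 1/4
(p ∧ (r ∨ p)) ∨ (p ∨ q) = 1/4 ∨ 1/4 = 1/4
(¬r ∧ (¬p ⊃ ¬(r ∧ q))) ∨ ((p ∧ (r ∨ p)) ∨ (p ∨ q)) = 1/2 ∨ 1/4 = 1/2
p ∧ p = 1/4 ∧ 1/4 = 1/4
¬p = ¬1/4 = 3/4
(p ∧ p) ∨ ¬p = 1/4 ∨ 3/4 = 3/4
¬((p ∧ p) ∨ ¬p) = ¬3/4 = 1/4
¬r = ¬1/2 = 1/2
q ⊃ r = 1/4 ⊃ 1/2 = 1
¬r ∨ (q ⊃ r) = 1/2 ∨ 1 = 1
(¬r ∨ (q ⊃ r)) ∧ p = 1 ∧ 1/4 = 1/4
¬r = ¬1/2 = 1/2
r ∧ ¬r = 1/2 ∧ 1/2 = 1/2
((¬r ∨ (q ⊃ r)) ∧ p) ∨ (r ∧ ¬r) = 1/4 ∨ 1/2 = 1/2
¬((p ∧ p) ∨ ¬p) ∧ (((¬r ∨ (q ⊃ r)) ∧ p) ∨ (r ∧ ¬r)) = 1/4 ∧ 1/2 = 1/4
((¬r ∧ (¬p ⊃ ¬(r ∧ q))) ∨ ((p ∧ (r ∨ p)) ∨ (p ∨ q))) ∨ (¬((p ∧ p) ∨ ¬p) ∧ (((¬r ∨ (q ⊃ r)) ∧ p) ∨ (r ∧ ¬r))) = 1/2 ∨ 1/4 = 1/2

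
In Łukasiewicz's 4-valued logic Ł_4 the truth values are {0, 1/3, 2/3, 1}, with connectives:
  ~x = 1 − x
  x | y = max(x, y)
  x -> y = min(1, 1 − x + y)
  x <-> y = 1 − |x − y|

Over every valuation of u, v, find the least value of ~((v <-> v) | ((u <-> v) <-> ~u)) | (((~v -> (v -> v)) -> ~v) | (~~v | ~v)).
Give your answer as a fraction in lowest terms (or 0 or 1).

2/3

Take u = 0, v = 1/3:
v <-> v = 1/3 <-> 1/3 = 1
u <-> v = 0 <-> 1/3 = 2/3
~u = ~0 = 1
(u <-> v) <-> ~u = 2/3 <-> 1 = 2/3
(v <-> v) | ((u <-> v) <-> ~u) = 1 | 2/3 = 1
~((v <-> v) | ((u <-> v) <-> ~u)) = ~1 = 0
~v = ~1/3 = 2/3
v -> v = 1/3 -> 1/3 = 1
~v -> (v -> v) = 2/3 -> 1 = 1
~v = ~1/3 = 2/3
(~v -> (v -> v)) -> ~v = 1 -> 2/3 = 2/3
~v = ~1/3 = 2/3
~~v = ~2/3 = 1/3
~v = ~1/3 = 2/3
~~v | ~v = 1/3 | 2/3 = 2/3
((~v -> (v -> v)) -> ~v) | (~~v | ~v) = 2/3 | 2/3 = 2/3
~((v <-> v) | ((u <-> v) <-> ~u)) | (((~v -> (v -> v)) -> ~v) | (~~v | ~v)) = 0 | 2/3 = 2/3
No assignment yields a value below 2/3, so this is the minimum.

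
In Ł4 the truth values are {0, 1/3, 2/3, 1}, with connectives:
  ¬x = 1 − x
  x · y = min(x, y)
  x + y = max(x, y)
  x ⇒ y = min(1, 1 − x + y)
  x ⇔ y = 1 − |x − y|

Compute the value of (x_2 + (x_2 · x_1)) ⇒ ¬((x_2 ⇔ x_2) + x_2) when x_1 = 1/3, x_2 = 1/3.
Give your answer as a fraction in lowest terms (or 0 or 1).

2/3

x_2 · x_1 = 1/3 · 1/3 = 1/3
x_2 + (x_2 · x_1) = 1/3 + 1/3 = 1/3
x_2 ⇔ x_2 = 1/3 ⇔ 1/3 = 1
(x_2 ⇔ x_2) + x_2 = 1 + 1/3 = 1
¬((x_2 ⇔ x_2) + x_2) = ¬1 = 0
(x_2 + (x_2 · x_1)) ⇒ ¬((x_2 ⇔ x_2) + x_2) = 1/3 ⇒ 0 = 2/3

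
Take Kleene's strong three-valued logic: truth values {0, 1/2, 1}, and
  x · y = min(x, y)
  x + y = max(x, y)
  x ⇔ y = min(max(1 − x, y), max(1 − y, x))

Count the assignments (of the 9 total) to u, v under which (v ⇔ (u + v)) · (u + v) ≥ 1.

3

u = 0, v = 0 ↦ 0  <
u = 0, v = 1/2 ↦ 1/2  <
u = 0, v = 1 ↦ 1  ≥
u = 1/2, v = 0 ↦ 1/2  <
u = 1/2, v = 1/2 ↦ 1/2  <
u = 1/2, v = 1 ↦ 1  ≥
u = 1, v = 0 ↦ 0  <
u = 1, v = 1/2 ↦ 1/2  <
u = 1, v = 1 ↦ 1  ≥
So 3 of the 9 assignments meet the threshold.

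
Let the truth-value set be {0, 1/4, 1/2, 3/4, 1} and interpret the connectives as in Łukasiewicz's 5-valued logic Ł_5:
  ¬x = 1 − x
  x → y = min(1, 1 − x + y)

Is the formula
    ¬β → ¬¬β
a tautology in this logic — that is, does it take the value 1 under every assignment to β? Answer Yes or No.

Counterexample: take β = 0.
¬β = ¬0 = 1
¬β = ¬0 = 1
¬¬β = ¬1 = 0
¬β → ¬¬β = 1 → 0 = 0
This gives 0 ≠ 1.

No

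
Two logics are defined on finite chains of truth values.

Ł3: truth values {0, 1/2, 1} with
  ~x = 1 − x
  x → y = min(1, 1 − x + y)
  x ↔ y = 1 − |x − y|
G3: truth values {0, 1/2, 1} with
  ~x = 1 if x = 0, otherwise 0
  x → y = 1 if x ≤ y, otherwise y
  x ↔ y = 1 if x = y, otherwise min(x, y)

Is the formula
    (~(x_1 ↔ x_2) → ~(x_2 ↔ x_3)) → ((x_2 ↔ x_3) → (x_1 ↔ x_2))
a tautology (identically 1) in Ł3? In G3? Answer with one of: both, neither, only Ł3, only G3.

only Ł3

In Ł3: every assignment gives 1 — tautology.
In G3: at x_1 = 1/2, x_2 = 1, x_3 = 1 the value is 1/2 — not a tautology.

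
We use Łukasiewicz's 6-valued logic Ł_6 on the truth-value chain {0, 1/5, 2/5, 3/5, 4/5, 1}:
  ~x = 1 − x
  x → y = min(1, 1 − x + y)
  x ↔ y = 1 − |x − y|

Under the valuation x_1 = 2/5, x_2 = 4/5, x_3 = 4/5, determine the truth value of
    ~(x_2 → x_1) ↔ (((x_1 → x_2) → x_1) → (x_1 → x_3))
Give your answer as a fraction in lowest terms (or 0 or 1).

2/5

x_2 → x_1 = 4/5 → 2/5 = 3/5
~(x_2 → x_1) = ~3/5 = 2/5
x_1 → x_2 = 2/5 → 4/5 = 1
(x_1 → x_2) → x_1 = 1 → 2/5 = 2/5
x_1 → x_3 = 2/5 → 4/5 = 1
((x_1 → x_2) → x_1) → (x_1 → x_3) = 2/5 → 1 = 1
~(x_2 → x_1) ↔ (((x_1 → x_2) → x_1) → (x_1 → x_3)) = 2/5 ↔ 1 = 2/5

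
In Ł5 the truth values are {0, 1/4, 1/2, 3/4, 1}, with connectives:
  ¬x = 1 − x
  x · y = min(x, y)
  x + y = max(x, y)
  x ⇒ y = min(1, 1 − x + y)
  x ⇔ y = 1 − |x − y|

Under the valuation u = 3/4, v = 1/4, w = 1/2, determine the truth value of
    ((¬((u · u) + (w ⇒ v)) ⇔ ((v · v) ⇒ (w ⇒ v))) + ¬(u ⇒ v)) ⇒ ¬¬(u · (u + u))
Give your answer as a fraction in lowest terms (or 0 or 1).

u · u = 3/4 · 3/4 = 3/4
w ⇒ v = 1/2 ⇒ 1/4 = 3/4
(u · u) + (w ⇒ v) = 3/4 + 3/4 = 3/4
¬((u · u) + (w ⇒ v)) = ¬3/4 = 1/4
v · v = 1/4 · 1/4 = 1/4
w ⇒ v = 1/2 ⇒ 1/4 = 3/4
(v · v) ⇒ (w ⇒ v) = 1/4 ⇒ 3/4 = 1
¬((u · u) + (w ⇒ v)) ⇔ ((v · v) ⇒ (w ⇒ v)) = 1/4 ⇔ 1 = 1/4
u ⇒ v = 3/4 ⇒ 1/4 = 1/2
¬(u ⇒ v) = ¬1/2 = 1/2
(¬((u · u) + (w ⇒ v)) ⇔ ((v · v) ⇒ (w ⇒ v))) + ¬(u ⇒ v) = 1/4 + 1/2 = 1/2
u + u = 3/4 + 3/4 = 3/4
u · (u + u) = 3/4 · 3/4 = 3/4
¬(u · (u + u)) = ¬3/4 = 1/4
¬¬(u · (u + u)) = ¬1/4 = 3/4
((¬((u · u) + (w ⇒ v)) ⇔ ((v · v) ⇒ (w ⇒ v))) + ¬(u ⇒ v)) ⇒ ¬¬(u · (u + u)) = 1/2 ⇒ 3/4 = 1

1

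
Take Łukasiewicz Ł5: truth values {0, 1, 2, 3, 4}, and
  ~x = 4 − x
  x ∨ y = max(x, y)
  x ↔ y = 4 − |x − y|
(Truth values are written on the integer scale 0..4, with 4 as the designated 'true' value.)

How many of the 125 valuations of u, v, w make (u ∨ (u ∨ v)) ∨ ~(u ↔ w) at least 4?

value 4: 49 assignments (counts)
value 3: 40 assignments
value 2: 26 assignments
value 1: 9 assignments
value 0: 1 assignment
So 49 of the 125 assignments meet the threshold.

49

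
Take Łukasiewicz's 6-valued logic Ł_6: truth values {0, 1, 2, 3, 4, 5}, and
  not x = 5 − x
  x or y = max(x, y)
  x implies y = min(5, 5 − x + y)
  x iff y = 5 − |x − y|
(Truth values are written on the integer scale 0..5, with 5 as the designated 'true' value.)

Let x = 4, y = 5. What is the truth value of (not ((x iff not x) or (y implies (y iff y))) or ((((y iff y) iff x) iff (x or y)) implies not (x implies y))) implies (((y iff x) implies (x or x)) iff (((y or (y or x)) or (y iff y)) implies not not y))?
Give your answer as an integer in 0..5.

not x = not 4 = 1
x iff not x = 4 iff 1 = 2
y iff y = 5 iff 5 = 5
y implies (y iff y) = 5 implies 5 = 5
(x iff not x) or (y implies (y iff y)) = 2 or 5 = 5
not ((x iff not x) or (y implies (y iff y))) = not 5 = 0
y iff y = 5 iff 5 = 5
(y iff y) iff x = 5 iff 4 = 4
x or y = 4 or 5 = 5
((y iff y) iff x) iff (x or y) = 4 iff 5 = 4
x implies y = 4 implies 5 = 5
not (x implies y) = not 5 = 0
(((y iff y) iff x) iff (x or y)) implies not (x implies y) = 4 implies 0 = 1
not ((x iff not x) or (y implies (y iff y))) or ((((y iff y) iff x) iff (x or y)) implies not (x implies y)) = 0 or 1 = 1
y iff x = 5 iff 4 = 4
x or x = 4 or 4 = 4
(y iff x) implies (x or x) = 4 implies 4 = 5
y or x = 5 or 4 = 5
y or (y or x) = 5 or 5 = 5
y iff y = 5 iff 5 = 5
(y or (y or x)) or (y iff y) = 5 or 5 = 5
not y = not 5 = 0
not not y = not 0 = 5
((y or (y or x)) or (y iff y)) implies not not y = 5 implies 5 = 5
((y iff x) implies (x or x)) iff (((y or (y or x)) or (y iff y)) implies not not y) = 5 iff 5 = 5
(not ((x iff not x) or (y implies (y iff y))) or ((((y iff y) iff x) iff (x or y)) implies not (x implies y))) implies (((y iff x) implies (x or x)) iff (((y or (y or x)) or (y iff y)) implies not not y)) = 1 implies 5 = 5

5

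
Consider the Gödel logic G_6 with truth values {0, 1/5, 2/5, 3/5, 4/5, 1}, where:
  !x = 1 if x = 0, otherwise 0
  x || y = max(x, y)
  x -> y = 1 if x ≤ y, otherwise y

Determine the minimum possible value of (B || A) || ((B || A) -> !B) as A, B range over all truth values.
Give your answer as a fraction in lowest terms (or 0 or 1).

Take A = 0, B = 1/5:
B || A = 1/5 || 0 = 1/5
B || A = 1/5 || 0 = 1/5
!B = !1/5 = 0
(B || A) -> !B = 1/5 -> 0 = 0
(B || A) || ((B || A) -> !B) = 1/5 || 0 = 1/5
No assignment yields a value below 1/5, so this is the minimum.

1/5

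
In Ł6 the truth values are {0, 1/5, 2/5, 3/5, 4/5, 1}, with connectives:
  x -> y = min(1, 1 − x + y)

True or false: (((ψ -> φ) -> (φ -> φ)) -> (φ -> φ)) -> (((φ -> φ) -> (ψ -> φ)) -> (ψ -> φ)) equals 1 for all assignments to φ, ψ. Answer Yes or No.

At φ = 4/5, ψ = 1, for instance:
ψ -> φ = 1 -> 4/5 = 4/5
φ -> φ = 4/5 -> 4/5 = 1
(ψ -> φ) -> (φ -> φ) = 4/5 -> 1 = 1
((ψ -> φ) -> (φ -> φ)) -> (φ -> φ) = 1 -> 1 = 1
(φ -> φ) -> (ψ -> φ) = 1 -> 4/5 = 4/5
((φ -> φ) -> (ψ -> φ)) -> (ψ -> φ) = 4/5 -> 4/5 = 1
(((ψ -> φ) -> (φ -> φ)) -> (φ -> φ)) -> (((φ -> φ) -> (ψ -> φ)) -> (ψ -> φ)) = 1 -> 1 = 1
and checking the remaining 35 assignments likewise gives ≥ 1 in every case.

Yes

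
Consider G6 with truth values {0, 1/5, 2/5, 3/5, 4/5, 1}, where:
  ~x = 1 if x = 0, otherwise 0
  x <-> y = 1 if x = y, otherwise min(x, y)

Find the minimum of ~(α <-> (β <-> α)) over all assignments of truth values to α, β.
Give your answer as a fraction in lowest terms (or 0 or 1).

Take α = 0, β = 1/5:
β <-> α = 1/5 <-> 0 = 0
α <-> (β <-> α) = 0 <-> 0 = 1
~(α <-> (β <-> α)) = ~1 = 0
No assignment yields a value below 0, so this is the minimum.

0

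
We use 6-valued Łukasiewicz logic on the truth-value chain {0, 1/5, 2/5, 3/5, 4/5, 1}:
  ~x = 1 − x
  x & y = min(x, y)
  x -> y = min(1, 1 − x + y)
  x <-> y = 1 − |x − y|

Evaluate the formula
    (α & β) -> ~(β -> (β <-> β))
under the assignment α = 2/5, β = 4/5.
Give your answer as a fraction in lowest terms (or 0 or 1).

3/5

α & β = 2/5 & 4/5 = 2/5
β <-> β = 4/5 <-> 4/5 = 1
β -> (β <-> β) = 4/5 -> 1 = 1
~(β -> (β <-> β)) = ~1 = 0
(α & β) -> ~(β -> (β <-> β)) = 2/5 -> 0 = 3/5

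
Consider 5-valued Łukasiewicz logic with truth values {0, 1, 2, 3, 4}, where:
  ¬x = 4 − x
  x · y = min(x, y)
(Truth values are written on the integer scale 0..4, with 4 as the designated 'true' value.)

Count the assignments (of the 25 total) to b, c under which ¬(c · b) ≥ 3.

16

value 4: 9 assignments (counts)
value 3: 7 assignments (counts)
value 2: 5 assignments
value 1: 3 assignments
value 0: 1 assignment
So 16 of the 25 assignments meet the threshold.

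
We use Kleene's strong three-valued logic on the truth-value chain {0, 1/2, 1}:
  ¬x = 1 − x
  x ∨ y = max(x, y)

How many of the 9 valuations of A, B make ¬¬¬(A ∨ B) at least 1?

1

A = 0, B = 0 ↦ 1  ≥
A = 0, B = 1/2 ↦ 1/2  <
A = 0, B = 1 ↦ 0  <
A = 1/2, B = 0 ↦ 1/2  <
A = 1/2, B = 1/2 ↦ 1/2  <
A = 1/2, B = 1 ↦ 0  <
A = 1, B = 0 ↦ 0  <
A = 1, B = 1/2 ↦ 0  <
A = 1, B = 1 ↦ 0  <
So 1 of the 9 assignments meets the threshold.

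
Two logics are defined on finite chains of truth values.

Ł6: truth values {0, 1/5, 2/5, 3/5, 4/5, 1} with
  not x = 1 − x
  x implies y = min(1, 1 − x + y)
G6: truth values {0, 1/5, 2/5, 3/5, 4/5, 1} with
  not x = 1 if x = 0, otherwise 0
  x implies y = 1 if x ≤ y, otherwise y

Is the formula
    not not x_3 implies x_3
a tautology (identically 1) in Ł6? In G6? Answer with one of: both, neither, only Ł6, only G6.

In Ł6: every assignment gives 1 — tautology.
In G6: at x_3 = 1/5 the value is 1/5 — not a tautology.

only Ł6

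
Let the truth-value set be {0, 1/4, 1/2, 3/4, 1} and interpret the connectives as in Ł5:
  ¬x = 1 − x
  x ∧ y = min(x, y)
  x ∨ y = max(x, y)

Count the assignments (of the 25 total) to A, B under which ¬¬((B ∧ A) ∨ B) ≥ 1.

5

value 1: 5 assignments (counts)
value 3/4: 5 assignments
value 1/2: 5 assignments
value 1/4: 5 assignments
value 0: 5 assignments
So 5 of the 25 assignments meet the threshold.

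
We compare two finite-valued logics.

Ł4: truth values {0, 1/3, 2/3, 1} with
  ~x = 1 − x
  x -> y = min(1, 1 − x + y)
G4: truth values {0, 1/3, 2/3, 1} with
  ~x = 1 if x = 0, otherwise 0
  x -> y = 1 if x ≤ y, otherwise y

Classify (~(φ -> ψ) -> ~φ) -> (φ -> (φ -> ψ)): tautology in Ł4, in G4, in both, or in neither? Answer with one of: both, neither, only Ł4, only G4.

In Ł4: every assignment gives 1 — tautology.
In G4: at φ = 2/3, ψ = 1/3 the value is 1/3 — not a tautology.

only Ł4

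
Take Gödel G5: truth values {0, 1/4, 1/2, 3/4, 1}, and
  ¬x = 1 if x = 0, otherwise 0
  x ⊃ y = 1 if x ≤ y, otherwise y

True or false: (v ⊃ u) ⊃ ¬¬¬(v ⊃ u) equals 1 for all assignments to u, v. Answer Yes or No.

Counterexample: take u = 0, v = 0.
v ⊃ u = 0 ⊃ 0 = 1
v ⊃ u = 0 ⊃ 0 = 1
¬(v ⊃ u) = ¬1 = 0
¬¬(v ⊃ u) = ¬0 = 1
¬¬¬(v ⊃ u) = ¬1 = 0
(v ⊃ u) ⊃ ¬¬¬(v ⊃ u) = 1 ⊃ 0 = 0
This gives 0 ≠ 1.

No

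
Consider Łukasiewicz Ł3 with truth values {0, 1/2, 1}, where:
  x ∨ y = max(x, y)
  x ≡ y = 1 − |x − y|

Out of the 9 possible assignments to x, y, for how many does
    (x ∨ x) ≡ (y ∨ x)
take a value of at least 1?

x = 0, y = 0 ↦ 1  ≥
x = 0, y = 1/2 ↦ 1/2  <
x = 0, y = 1 ↦ 0  <
x = 1/2, y = 0 ↦ 1  ≥
x = 1/2, y = 1/2 ↦ 1  ≥
x = 1/2, y = 1 ↦ 1/2  <
x = 1, y = 0 ↦ 1  ≥
x = 1, y = 1/2 ↦ 1  ≥
x = 1, y = 1 ↦ 1  ≥
So 6 of the 9 assignments meet the threshold.

6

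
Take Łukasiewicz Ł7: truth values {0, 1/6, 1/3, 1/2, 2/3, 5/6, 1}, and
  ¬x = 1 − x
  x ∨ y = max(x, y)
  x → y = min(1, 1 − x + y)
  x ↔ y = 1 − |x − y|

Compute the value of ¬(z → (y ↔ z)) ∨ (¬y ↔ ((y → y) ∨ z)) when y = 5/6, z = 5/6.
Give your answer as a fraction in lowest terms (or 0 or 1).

y ↔ z = 5/6 ↔ 5/6 = 1
z → (y ↔ z) = 5/6 → 1 = 1
¬(z → (y ↔ z)) = ¬1 = 0
¬y = ¬5/6 = 1/6
y → y = 5/6 → 5/6 = 1
(y → y) ∨ z = 1 ∨ 5/6 = 1
¬y ↔ ((y → y) ∨ z) = 1/6 ↔ 1 = 1/6
¬(z → (y ↔ z)) ∨ (¬y ↔ ((y → y) ∨ z)) = 0 ∨ 1/6 = 1/6

1/6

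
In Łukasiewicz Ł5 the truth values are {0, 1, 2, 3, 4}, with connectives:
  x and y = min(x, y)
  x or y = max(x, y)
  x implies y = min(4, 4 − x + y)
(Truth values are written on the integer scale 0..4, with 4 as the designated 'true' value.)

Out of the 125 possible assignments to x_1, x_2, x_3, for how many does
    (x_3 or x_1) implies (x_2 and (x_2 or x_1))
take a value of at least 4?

55

value 4: 55 assignments (counts)
value 3: 24 assignments
value 2: 21 assignments
value 1: 16 assignments
value 0: 9 assignments
So 55 of the 125 assignments meet the threshold.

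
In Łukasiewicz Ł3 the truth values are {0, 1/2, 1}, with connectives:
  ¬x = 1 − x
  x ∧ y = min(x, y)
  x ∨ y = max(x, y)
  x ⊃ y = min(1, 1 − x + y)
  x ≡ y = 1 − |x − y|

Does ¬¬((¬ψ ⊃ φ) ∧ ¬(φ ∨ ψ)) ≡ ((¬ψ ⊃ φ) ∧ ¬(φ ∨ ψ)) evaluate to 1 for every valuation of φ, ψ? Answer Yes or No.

φ = 0, ψ = 0 ↦ 1
φ = 0, ψ = 1/2 ↦ 1
φ = 0, ψ = 1 ↦ 1
φ = 1/2, ψ = 0 ↦ 1
φ = 1/2, ψ = 1/2 ↦ 1
φ = 1/2, ψ = 1 ↦ 1
φ = 1, ψ = 0 ↦ 1
φ = 1, ψ = 1/2 ↦ 1
φ = 1, ψ = 1 ↦ 1
Every assignment gives a value ≥ 1.

Yes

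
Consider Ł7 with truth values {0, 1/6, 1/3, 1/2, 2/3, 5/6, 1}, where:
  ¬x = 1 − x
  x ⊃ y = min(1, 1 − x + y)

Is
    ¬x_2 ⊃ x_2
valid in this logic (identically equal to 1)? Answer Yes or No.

No

Counterexample: take x_2 = 0.
¬x_2 = ¬0 = 1
¬x_2 ⊃ x_2 = 1 ⊃ 0 = 0
This gives 0 ≠ 1.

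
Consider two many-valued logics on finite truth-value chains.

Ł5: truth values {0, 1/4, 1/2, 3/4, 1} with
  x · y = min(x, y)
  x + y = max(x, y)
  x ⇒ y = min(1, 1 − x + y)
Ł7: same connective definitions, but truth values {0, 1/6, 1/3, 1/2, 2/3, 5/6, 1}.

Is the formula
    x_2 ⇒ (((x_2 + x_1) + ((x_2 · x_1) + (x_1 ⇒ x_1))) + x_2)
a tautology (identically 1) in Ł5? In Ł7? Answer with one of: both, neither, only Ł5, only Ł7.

both

In Ł5: every assignment gives 1 — tautology.
In Ł7: every assignment gives 1 — tautology.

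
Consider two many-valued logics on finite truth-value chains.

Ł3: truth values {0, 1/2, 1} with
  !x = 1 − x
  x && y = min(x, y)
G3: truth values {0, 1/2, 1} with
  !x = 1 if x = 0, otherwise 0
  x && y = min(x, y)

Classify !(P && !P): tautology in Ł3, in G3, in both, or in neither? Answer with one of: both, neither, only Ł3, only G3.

only G3

In Ł3: at P = 1/2 the value is 1/2 — not a tautology.
In G3: every assignment gives 1 — tautology.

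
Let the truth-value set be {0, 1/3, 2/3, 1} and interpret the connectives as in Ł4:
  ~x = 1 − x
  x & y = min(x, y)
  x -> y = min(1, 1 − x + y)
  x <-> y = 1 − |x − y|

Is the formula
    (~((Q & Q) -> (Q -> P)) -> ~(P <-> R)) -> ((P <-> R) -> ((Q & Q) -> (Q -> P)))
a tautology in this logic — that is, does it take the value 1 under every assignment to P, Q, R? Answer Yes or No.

At P = 1, Q = 1/3, R = 1, for instance:
Q & Q = 1/3 & 1/3 = 1/3
Q -> P = 1/3 -> 1 = 1
(Q & Q) -> (Q -> P) = 1/3 -> 1 = 1
~((Q & Q) -> (Q -> P)) = ~1 = 0
P <-> R = 1 <-> 1 = 1
~(P <-> R) = ~1 = 0
~((Q & Q) -> (Q -> P)) -> ~(P <-> R) = 0 -> 0 = 1
(P <-> R) -> ((Q & Q) -> (Q -> P)) = 1 -> 1 = 1
(~((Q & Q) -> (Q -> P)) -> ~(P <-> R)) -> ((P <-> R) -> ((Q & Q) -> (Q -> P))) = 1 -> 1 = 1
and checking the remaining 63 assignments likewise gives ≥ 1 in every case.

Yes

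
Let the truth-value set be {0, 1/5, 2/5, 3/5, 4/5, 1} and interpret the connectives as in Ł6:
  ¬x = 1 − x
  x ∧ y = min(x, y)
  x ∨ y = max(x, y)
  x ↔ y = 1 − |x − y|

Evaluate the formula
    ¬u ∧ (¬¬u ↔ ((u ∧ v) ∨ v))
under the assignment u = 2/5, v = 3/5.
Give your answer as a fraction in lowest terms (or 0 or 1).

¬u = ¬2/5 = 3/5
¬u = ¬2/5 = 3/5
¬¬u = ¬3/5 = 2/5
u ∧ v = 2/5 ∧ 3/5 = 2/5
(u ∧ v) ∨ v = 2/5 ∨ 3/5 = 3/5
¬¬u ↔ ((u ∧ v) ∨ v) = 2/5 ↔ 3/5 = 4/5
¬u ∧ (¬¬u ↔ ((u ∧ v) ∨ v)) = 3/5 ∧ 4/5 = 3/5

3/5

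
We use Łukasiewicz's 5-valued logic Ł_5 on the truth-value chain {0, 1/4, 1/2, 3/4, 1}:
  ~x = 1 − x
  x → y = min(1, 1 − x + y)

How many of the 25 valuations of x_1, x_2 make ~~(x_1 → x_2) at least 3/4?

19

value 1: 15 assignments (counts)
value 3/4: 4 assignments (counts)
value 1/2: 3 assignments
value 1/4: 2 assignments
value 0: 1 assignment
So 19 of the 25 assignments meet the threshold.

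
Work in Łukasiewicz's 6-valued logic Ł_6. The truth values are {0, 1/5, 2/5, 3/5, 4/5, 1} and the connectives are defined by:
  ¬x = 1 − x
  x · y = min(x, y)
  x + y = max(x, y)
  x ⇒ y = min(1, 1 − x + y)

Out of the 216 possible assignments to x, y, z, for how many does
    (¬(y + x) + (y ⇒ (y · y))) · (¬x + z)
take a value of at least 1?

value 1: 66 assignments (counts)
value 4/5: 54 assignments
value 3/5: 42 assignments
value 2/5: 30 assignments
value 1/5: 18 assignments
value 0: 6 assignments
So 66 of the 216 assignments meet the threshold.

66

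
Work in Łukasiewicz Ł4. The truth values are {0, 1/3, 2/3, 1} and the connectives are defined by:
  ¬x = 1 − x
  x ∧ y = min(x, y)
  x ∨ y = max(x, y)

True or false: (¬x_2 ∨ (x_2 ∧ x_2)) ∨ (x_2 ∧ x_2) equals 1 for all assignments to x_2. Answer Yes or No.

Counterexample: take x_2 = 1/3.
¬x_2 = ¬1/3 = 2/3
x_2 ∧ x_2 = 1/3 ∧ 1/3 = 1/3
¬x_2 ∨ (x_2 ∧ x_2) = 2/3 ∨ 1/3 = 2/3
x_2 ∧ x_2 = 1/3 ∧ 1/3 = 1/3
(¬x_2 ∨ (x_2 ∧ x_2)) ∨ (x_2 ∧ x_2) = 2/3 ∨ 1/3 = 2/3
This gives 2/3 ≠ 1.

No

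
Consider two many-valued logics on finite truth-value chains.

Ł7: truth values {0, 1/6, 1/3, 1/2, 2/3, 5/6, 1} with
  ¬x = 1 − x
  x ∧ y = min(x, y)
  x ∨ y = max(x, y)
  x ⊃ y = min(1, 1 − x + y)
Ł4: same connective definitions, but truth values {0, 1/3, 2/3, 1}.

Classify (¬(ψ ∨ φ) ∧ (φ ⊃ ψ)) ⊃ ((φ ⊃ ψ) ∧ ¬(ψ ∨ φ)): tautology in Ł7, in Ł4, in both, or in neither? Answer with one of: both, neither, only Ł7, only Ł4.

both

In Ł7: every assignment gives 1 — tautology.
In Ł4: every assignment gives 1 — tautology.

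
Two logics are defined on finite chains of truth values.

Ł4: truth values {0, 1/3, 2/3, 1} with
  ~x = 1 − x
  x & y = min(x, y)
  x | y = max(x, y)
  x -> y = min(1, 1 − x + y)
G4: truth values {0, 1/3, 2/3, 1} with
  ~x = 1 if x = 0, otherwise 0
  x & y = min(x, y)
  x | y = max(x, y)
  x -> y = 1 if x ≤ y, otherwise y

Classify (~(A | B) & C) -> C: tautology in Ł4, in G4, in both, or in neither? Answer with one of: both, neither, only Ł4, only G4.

In Ł4: every assignment gives 1 — tautology.
In G4: every assignment gives 1 — tautology.

both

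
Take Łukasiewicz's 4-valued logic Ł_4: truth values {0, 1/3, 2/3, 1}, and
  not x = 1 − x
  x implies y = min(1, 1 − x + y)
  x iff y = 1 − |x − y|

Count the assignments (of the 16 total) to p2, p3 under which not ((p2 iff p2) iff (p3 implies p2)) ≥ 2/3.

3

p2 = 0, p3 = 0 ↦ 0  <
p2 = 0, p3 = 1/3 ↦ 1/3  <
p2 = 0, p3 = 2/3 ↦ 2/3  ≥
p2 = 0, p3 = 1 ↦ 1  ≥
p2 = 1/3, p3 = 0 ↦ 0  <
p2 = 1/3, p3 = 1/3 ↦ 0  <
p2 = 1/3, p3 = 2/3 ↦ 1/3  <
p2 = 1/3, p3 = 1 ↦ 2/3  ≥
p2 = 2/3, p3 = 0 ↦ 0  <
p2 = 2/3, p3 = 1/3 ↦ 0  <
p2 = 2/3, p3 = 2/3 ↦ 0  <
p2 = 2/3, p3 = 1 ↦ 1/3  <
p2 = 1, p3 = 0 ↦ 0  <
p2 = 1, p3 = 1/3 ↦ 0  <
p2 = 1, p3 = 2/3 ↦ 0  <
p2 = 1, p3 = 1 ↦ 0  <
So 3 of the 16 assignments meet the threshold.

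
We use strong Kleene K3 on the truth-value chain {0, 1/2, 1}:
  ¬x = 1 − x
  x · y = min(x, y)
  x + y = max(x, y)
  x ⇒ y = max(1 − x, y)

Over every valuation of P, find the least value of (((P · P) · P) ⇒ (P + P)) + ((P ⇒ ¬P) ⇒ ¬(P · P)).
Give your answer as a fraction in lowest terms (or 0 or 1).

1/2

Take P = 1/2:
P · P = 1/2 · 1/2 = 1/2
(P · P) · P = 1/2 · 1/2 = 1/2
P + P = 1/2 + 1/2 = 1/2
((P · P) · P) ⇒ (P + P) = 1/2 ⇒ 1/2 = 1/2
¬P = ¬1/2 = 1/2
P ⇒ ¬P = 1/2 ⇒ 1/2 = 1/2
P · P = 1/2 · 1/2 = 1/2
¬(P · P) = ¬1/2 = 1/2
(P ⇒ ¬P) ⇒ ¬(P · P) = 1/2 ⇒ 1/2 = 1/2
(((P · P) · P) ⇒ (P + P)) + ((P ⇒ ¬P) ⇒ ¬(P · P)) = 1/2 + 1/2 = 1/2
No assignment yields a value below 1/2, so this is the minimum.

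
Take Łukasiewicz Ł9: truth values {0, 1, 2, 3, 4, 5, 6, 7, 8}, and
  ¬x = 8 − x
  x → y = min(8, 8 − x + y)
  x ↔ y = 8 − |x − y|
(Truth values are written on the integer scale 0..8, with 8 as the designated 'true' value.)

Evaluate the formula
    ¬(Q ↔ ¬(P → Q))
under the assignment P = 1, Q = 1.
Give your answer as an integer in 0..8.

P → Q = 1 → 1 = 8
¬(P → Q) = ¬8 = 0
Q ↔ ¬(P → Q) = 1 ↔ 0 = 7
¬(Q ↔ ¬(P → Q)) = ¬7 = 1

1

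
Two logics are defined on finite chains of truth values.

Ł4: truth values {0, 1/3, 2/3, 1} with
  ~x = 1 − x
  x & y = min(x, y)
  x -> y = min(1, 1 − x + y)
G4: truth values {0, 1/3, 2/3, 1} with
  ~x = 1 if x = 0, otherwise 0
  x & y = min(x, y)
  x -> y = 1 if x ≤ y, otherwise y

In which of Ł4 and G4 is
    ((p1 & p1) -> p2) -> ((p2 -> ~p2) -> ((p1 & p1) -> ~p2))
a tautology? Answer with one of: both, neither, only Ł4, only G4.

In Ł4: every assignment gives 1 — tautology.
In G4: every assignment gives 1 — tautology.

both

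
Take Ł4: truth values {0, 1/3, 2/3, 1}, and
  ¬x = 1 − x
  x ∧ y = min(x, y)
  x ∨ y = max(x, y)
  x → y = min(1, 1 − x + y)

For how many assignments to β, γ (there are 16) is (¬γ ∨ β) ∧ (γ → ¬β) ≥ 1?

β = 0, γ = 0 ↦ 1  ≥
β = 0, γ = 1/3 ↦ 2/3  <
β = 0, γ = 2/3 ↦ 1/3  <
β = 0, γ = 1 ↦ 0  <
β = 1/3, γ = 0 ↦ 1  ≥
β = 1/3, γ = 1/3 ↦ 2/3  <
β = 1/3, γ = 2/3 ↦ 1/3  <
β = 1/3, γ = 1 ↦ 1/3  <
β = 2/3, γ = 0 ↦ 1  ≥
β = 2/3, γ = 1/3 ↦ 2/3  <
β = 2/3, γ = 2/3 ↦ 2/3  <
β = 2/3, γ = 1 ↦ 1/3  <
β = 1, γ = 0 ↦ 1  ≥
β = 1, γ = 1/3 ↦ 2/3  <
β = 1, γ = 2/3 ↦ 1/3  <
β = 1, γ = 1 ↦ 0  <
So 4 of the 16 assignments meet the threshold.

4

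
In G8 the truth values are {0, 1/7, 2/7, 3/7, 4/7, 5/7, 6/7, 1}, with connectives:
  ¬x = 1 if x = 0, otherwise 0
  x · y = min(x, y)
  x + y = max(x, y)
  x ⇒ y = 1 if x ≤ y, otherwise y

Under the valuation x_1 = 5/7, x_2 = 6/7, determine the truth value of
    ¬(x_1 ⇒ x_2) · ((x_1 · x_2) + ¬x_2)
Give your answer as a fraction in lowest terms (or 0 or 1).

0

x_1 ⇒ x_2 = 5/7 ⇒ 6/7 = 1
¬(x_1 ⇒ x_2) = ¬1 = 0
x_1 · x_2 = 5/7 · 6/7 = 5/7
¬x_2 = ¬6/7 = 0
(x_1 · x_2) + ¬x_2 = 5/7 + 0 = 5/7
¬(x_1 ⇒ x_2) · ((x_1 · x_2) + ¬x_2) = 0 · 5/7 = 0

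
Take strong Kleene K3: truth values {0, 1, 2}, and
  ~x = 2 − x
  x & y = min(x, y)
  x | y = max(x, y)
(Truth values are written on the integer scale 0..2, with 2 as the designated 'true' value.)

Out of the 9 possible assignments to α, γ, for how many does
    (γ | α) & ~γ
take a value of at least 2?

1

α = 0, γ = 0 ↦ 0  <
α = 0, γ = 1 ↦ 1  <
α = 0, γ = 2 ↦ 0  <
α = 1, γ = 0 ↦ 1  <
α = 1, γ = 1 ↦ 1  <
α = 1, γ = 2 ↦ 0  <
α = 2, γ = 0 ↦ 2  ≥
α = 2, γ = 1 ↦ 1  <
α = 2, γ = 2 ↦ 0  <
So 1 of the 9 assignments meets the threshold.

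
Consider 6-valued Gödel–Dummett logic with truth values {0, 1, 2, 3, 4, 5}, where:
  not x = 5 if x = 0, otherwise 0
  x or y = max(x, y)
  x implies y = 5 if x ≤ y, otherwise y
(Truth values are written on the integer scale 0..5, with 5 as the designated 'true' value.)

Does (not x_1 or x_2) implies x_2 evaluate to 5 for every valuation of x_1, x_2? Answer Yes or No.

No

Counterexample: take x_1 = 0, x_2 = 0.
not x_1 = not 0 = 5
not x_1 or x_2 = 5 or 0 = 5
(not x_1 or x_2) implies x_2 = 5 implies 0 = 0
This gives 0 ≠ 5.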